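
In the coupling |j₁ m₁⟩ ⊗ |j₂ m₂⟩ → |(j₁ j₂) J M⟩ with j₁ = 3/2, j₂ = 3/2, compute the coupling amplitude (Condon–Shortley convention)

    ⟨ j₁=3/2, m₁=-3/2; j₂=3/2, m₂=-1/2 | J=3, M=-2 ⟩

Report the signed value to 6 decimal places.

+0.707107

j₁+j₂−J=0  J+j₁−j₂=3  J−j₁+j₂=3  j₁+j₂+J+1=7
(j₁±m₁, j₂±m₂, J±M) = (0,3,1,2,1,5)
P² = 72
sum k=0..0:
  [0] +1/12 = 1/12
S = 1/12
C² = P²·S² = 1/2 ; C = +0.707107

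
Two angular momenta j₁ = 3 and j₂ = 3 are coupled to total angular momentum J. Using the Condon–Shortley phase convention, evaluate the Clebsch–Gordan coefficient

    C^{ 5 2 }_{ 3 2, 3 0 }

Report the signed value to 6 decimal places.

+√(1/3) ≈ +0.577350

j₁+j₂−J=1  J+j₁−j₂=5  J−j₁+j₂=5  j₁+j₂+J+1=12
(j₁±m₁, j₂±m₂, J±M) = (5,1,3,3,7,3)
P² = 43200
sum k=0..1:
  [0] +1/288 = 1/288
  [1] −1/1440 = -1/1440
S = 1/360
C² = P²·S² = 1/3 ; C = +0.577350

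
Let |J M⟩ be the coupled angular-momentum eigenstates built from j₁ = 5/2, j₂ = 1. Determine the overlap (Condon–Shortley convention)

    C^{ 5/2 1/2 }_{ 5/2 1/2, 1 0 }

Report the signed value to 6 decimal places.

+√(1/35) ≈ +0.169031

triangle: 1!*4!*1!/7! = 24/5040
(j±m)!: 3!*2!*1!*1!*3!*2! = 144
prefactor² = (2J+1)*Δ*N² = 144/35
  k=0: +1/(0!*1!*2!*1!*2!*0!) = 1/4
  k=1: −1/(1!*0!*1!*0!*3!*1!) = -1/6
Σ = 1/12  ⇒  CG² = 144/35*1/12² = 1/35
CG = +√(1/35) = +0.169031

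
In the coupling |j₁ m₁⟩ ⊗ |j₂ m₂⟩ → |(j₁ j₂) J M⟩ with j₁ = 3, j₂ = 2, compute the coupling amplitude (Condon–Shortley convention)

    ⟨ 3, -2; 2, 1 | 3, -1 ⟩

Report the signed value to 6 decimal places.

triangle: 2!×4!×2!/9! = 96/362880
(j±m)!: 1!×5!×3!×1!×2!×4! = 34560
prefactor² = (2J+1)×Δ×N² = 64
  k=1: −1/(1!×1!×4!×2!×0!×0!) = -1/48
  k=2: +1/(2!×0!×3!×1!×1!×1!) = 1/12
Σ = 1/16  ⇒  CG² = 64×1/16² = 1/4
CG = +√(1/4) = +0.500000

+√(1/4) = +0.500000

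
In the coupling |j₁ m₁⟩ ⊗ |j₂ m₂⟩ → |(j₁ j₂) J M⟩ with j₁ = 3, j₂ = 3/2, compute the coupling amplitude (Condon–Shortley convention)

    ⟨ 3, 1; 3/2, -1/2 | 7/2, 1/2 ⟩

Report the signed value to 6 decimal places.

j₁+j₂−J=1  J+j₁−j₂=5  J−j₁+j₂=2  j₁+j₂+J+1=9
(j₁±m₁, j₂±m₂, J±M) = (4,2,1,2,4,3)
P² = 512/7
sum k=0..1:
  [0] +1/12 = 1/12
  [1] −1/48 = -1/48
S = 1/16
C² = P²·S² = 2/7 ; C = +0.534522

+0.534522  (= +√(2/7))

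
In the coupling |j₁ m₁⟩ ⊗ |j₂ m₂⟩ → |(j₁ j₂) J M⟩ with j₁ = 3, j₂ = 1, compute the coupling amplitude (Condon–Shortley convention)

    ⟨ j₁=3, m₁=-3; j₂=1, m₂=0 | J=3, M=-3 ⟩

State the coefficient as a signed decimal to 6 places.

√[7·1!5!1!/8! · 0!6!1!1!0!6!] = √(10800)
  +(−1)^1/∏(1,0,5,0,0,1)! = -1/120  (running -1/120)
⟨..|..⟩ = √(10800)·(-1/120) = -0.866025

−√(3/4) ≈ -0.866025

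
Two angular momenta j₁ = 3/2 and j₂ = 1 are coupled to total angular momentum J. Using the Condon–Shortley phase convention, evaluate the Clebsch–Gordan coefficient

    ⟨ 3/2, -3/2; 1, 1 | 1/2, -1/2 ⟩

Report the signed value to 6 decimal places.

+√(1/2) = +0.707107

triangle: 2!·1!·0!/4! = 2/24
(j±m)!: 0!·3!·2!·0!·0!·1! = 12
prefactor² = (2J+1)·Δ·N² = 2
  k=2: +1/(2!·0!·1!·0!·0!·0!) = 1/2
Σ = 1/2  ⇒  CG² = 2·1/2² = 1/2
CG = +√(1/2) = +0.707107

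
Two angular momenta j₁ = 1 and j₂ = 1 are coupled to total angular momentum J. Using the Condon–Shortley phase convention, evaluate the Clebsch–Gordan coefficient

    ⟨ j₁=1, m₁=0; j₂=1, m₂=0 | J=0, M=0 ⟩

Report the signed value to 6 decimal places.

-0.577350

j₁+j₂−J=2  J+j₁−j₂=0  J−j₁+j₂=0  j₁+j₂+J+1=3
(j₁±m₁, j₂±m₂, J±M) = (1,1,1,1,0,0)
P² = 1/3
sum k=1..1:
  [1] −1/1 = -1
S = -1
C² = P²·S² = 1/3 ; C = -0.577350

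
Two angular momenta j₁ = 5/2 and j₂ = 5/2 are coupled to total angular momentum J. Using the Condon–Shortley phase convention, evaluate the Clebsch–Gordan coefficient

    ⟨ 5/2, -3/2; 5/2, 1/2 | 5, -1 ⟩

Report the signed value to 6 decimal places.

+√(5/21) ≈ +0.487950

triangle: 0!×5!×5!/11! = 14400/39916800
(j±m)!: 1!×4!×3!×2!×4!×6! = 4976640
prefactor² = (2J+1)×Δ×N² = 138240/7
  k=0: +1/(0!×0!×4!×3!×1!×2!) = 1/288
Σ = 1/288  ⇒  CG² = 138240/7×1/288² = 5/21
CG = +√(5/21) = +0.487950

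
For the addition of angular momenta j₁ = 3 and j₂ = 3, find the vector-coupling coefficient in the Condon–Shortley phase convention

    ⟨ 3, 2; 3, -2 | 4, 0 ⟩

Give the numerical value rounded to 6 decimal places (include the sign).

+0.564076  (= +√(7/22))

triangle: 2!×4!×4!/11! = 1152/39916800
(j±m)!: 5!×1!×1!×5!×4!×4! = 8294400
prefactor² = (2J+1)×Δ×N² = 165888/77
  k=0: +1/(0!×2!×1!×1!×3!×3!) = 1/72
  k=1: −1/(1!×1!×0!×0!×4!×4!) = -1/576
Σ = 7/576  ⇒  CG² = 165888/77×7/576² = 7/22
CG = +√(7/22) = +0.564076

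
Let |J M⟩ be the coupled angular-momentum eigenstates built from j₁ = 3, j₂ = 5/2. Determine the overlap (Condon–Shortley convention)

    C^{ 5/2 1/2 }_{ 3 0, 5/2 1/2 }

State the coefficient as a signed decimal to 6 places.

+√(8/105) = +0.276026

j₁+j₂−J=3  J+j₁−j₂=3  J−j₁+j₂=2  j₁+j₂+J+1=9
(j₁±m₁, j₂±m₂, J±M) = (3,3,3,2,3,2)
P² = 216/35
sum k=1..3:
  [1] −1/8 = -1/8
  [2] +1/4 = 1/4
  [3] −1/72 = -1/72
S = 1/9
C² = P²·S² = 8/105 ; C = +0.276026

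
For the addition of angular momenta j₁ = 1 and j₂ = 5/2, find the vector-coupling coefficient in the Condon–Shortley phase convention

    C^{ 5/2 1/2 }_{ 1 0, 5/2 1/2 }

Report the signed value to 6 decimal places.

√[6·1!1!4!/7! · 1!1!3!2!3!2!] = √(144/35)
  +(−1)^0/∏(0,1,1,3,0,1)! = 1/6  (running 1/6)
  +(−1)^1/∏(1,0,0,2,1,2)! = -1/4  (running -1/12)
⟨..|..⟩ = √(144/35)·(-1/12) = -0.169031

-0.169031  (= −√(1/35))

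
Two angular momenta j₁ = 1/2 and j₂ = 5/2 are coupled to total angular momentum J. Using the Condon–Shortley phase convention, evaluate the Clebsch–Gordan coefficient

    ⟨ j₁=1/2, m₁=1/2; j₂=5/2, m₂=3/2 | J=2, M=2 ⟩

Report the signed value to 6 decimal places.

+√(1/6) ≈ +0.408248

j₁+j₂−J=1  J+j₁−j₂=0  J−j₁+j₂=4  j₁+j₂+J+1=6
(j₁±m₁, j₂±m₂, J±M) = (1,0,4,1,4,0)
P² = 96
sum k=0..0:
  [0] +1/24 = 1/24
S = 1/24
C² = P²·S² = 1/6 ; C = +0.408248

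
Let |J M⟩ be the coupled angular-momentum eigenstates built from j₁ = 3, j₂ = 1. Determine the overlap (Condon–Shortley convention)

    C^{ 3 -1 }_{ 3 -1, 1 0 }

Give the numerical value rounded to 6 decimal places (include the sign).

j₁+j₂−J=1  J+j₁−j₂=5  J−j₁+j₂=1  j₁+j₂+J+1=8
(j₁±m₁, j₂±m₂, J±M) = (2,4,1,1,2,4)
P² = 48
sum k=0..1:
  [0] +1/24 = 1/24
  [1] −1/12 = -1/12
S = -1/24
C² = P²·S² = 1/12 ; C = -0.288675

-0.288675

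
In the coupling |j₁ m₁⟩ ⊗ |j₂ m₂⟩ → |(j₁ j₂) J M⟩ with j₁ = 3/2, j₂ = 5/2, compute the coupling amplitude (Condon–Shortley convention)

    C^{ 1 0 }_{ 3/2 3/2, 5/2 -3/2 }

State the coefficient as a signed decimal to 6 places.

+0.447214

j₁+j₂−J=3  J+j₁−j₂=0  J−j₁+j₂=2  j₁+j₂+J+1=6
(j₁±m₁, j₂±m₂, J±M) = (3,0,1,4,1,1)
P² = 36/5
sum k=0..0:
  [0] +1/6 = 1/6
S = 1/6
C² = P²·S² = 1/5 ; C = +0.447214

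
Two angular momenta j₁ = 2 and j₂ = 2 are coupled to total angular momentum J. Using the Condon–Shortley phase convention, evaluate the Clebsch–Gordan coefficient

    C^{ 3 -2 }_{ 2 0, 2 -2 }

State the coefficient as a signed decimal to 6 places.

+0.707107  (= +√(1/2))

triangle: 1!·3!·3!/8! = 36/40320
(j±m)!: 2!·2!·0!·4!·1!·5! = 11520
prefactor² = (2J+1)·Δ·N² = 72
  k=0: +1/(0!·1!·2!·0!·1!·3!) = 1/12
Σ = 1/12  ⇒  CG² = 72·1/12² = 1/2
CG = +√(1/2) = +0.707107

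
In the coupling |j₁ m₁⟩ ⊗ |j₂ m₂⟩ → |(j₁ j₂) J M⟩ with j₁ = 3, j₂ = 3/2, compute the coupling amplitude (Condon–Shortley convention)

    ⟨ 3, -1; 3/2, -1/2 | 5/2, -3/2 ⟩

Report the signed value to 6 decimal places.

−√(7/20) = -0.591608

√[6·2!4!1!/8! · 2!4!1!2!1!4!] = √(576/35)
  +(−1)^0/∏(0,2,4,1,0,0)! = 1/48  (running 1/48)
  +(−1)^1/∏(1,1,3,0,1,1)! = -1/6  (running -7/48)
⟨..|..⟩ = √(576/35)·(-7/48) = -0.591608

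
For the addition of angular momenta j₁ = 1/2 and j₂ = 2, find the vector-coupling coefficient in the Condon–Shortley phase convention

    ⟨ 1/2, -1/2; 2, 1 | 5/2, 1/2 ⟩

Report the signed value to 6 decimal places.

j₁+j₂−J=0  J+j₁−j₂=1  J−j₁+j₂=4  j₁+j₂+J+1=6
(j₁±m₁, j₂±m₂, J±M) = (0,1,3,1,3,2)
P² = 72/5
sum k=0..0:
  [0] +1/6 = 1/6
S = 1/6
C² = P²·S² = 2/5 ; C = +0.632456

+0.632456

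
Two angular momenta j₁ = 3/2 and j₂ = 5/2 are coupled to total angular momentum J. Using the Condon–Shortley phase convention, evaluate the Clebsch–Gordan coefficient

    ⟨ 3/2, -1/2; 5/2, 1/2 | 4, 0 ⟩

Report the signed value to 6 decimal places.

+0.654654  (= +√(3/7))

√[9·0!3!5!/9! · 1!2!3!2!4!4!] = √(1728/7)
  +(−1)^0/∏(0,0,2,3,1,2)! = 1/24  (running 1/24)
⟨..|..⟩ = √(1728/7)·(1/24) = +0.654654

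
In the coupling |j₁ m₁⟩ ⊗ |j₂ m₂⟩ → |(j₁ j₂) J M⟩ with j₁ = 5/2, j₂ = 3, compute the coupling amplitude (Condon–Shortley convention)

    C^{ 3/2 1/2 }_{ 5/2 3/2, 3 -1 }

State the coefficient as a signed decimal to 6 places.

−√(7/30) ≈ -0.483046

j₁+j₂−J=4  J+j₁−j₂=1  J−j₁+j₂=2  j₁+j₂+J+1=8
(j₁±m₁, j₂±m₂, J±M) = (4,1,2,4,2,1)
P² = 384/35
sum k=0..1:
  [0] +1/48 = 1/48
  [1] −1/6 = -1/6
S = -7/48
C² = P²·S² = 7/30 ; C = -0.483046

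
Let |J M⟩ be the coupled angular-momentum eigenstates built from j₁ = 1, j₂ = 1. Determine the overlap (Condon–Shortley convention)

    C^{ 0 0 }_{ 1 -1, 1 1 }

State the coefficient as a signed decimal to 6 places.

+0.577350  (= +√(1/3))

√[1·2!0!0!/3! · 0!2!2!0!0!0!] = √(4/3)
  +(−1)^2/∏(2,0,0,0,0,0)! = 1/2  (running 1/2)
⟨..|..⟩ = √(4/3)·(1/2) = +0.577350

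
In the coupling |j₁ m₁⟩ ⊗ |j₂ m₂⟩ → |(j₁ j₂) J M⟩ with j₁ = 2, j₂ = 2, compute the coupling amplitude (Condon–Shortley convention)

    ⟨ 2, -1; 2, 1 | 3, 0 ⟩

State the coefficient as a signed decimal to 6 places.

√[7·1!3!3!/8! · 1!3!3!1!3!3!] = √(81/10)
  +(−1)^0/∏(0,1,3,3,0,0)! = 1/36  (running 1/36)
  +(−1)^1/∏(1,0,2,2,1,1)! = -1/4  (running -2/9)
⟨..|..⟩ = √(81/10)·(-2/9) = -0.632456

-0.632456  (= −√(2/5))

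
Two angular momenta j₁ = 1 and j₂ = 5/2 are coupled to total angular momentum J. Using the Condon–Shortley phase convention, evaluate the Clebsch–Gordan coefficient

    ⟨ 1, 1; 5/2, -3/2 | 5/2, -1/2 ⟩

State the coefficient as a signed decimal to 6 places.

+0.676123

triangle: 1!·1!·4!/7! = 24/5040
(j±m)!: 2!·0!·1!·4!·2!·3! = 576
prefactor² = (2J+1)·Δ·N² = 576/35
  k=0: +1/(0!·1!·0!·1!·1!·3!) = 1/6
Σ = 1/6  ⇒  CG² = 576/35·1/6² = 16/35
CG = +√(16/35) = +0.676123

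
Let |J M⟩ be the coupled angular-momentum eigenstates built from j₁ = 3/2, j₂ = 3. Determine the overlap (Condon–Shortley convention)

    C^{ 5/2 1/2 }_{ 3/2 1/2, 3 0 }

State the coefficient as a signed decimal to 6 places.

triangle: 2!×1!×4!/8! = 48/40320
(j±m)!: 2!×1!×3!×3!×3!×2! = 864
prefactor² = (2J+1)×Δ×N² = 216/35
  k=0: +1/(0!×2!×1!×3!×0!×1!) = 1/12
  k=1: −1/(1!×1!×0!×2!×1!×2!) = -1/4
Σ = -1/6  ⇒  CG² = 216/35×(-1/6)² = 6/35
CG = −√(6/35) = -0.414039

-0.414039  (= −√(6/35))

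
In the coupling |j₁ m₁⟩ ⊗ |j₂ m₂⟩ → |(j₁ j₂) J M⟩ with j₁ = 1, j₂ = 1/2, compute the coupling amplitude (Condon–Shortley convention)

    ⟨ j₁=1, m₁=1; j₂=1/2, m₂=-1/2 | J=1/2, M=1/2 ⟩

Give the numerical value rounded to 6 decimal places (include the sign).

√[2·1!1!0!/3! · 2!0!0!1!1!0!] = √(2/3)
  +(−1)^0/∏(0,1,0,0,1,0)! = 1  (running 1)
⟨..|..⟩ = √(2/3)·(1) = +0.816497

+√(2/3) ≈ +0.816497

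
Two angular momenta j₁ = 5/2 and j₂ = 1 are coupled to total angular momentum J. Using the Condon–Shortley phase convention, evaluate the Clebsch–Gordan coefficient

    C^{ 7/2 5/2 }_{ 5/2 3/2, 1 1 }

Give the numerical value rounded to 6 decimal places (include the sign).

+0.845154

j₁+j₂−J=0  J+j₁−j₂=5  J−j₁+j₂=2  j₁+j₂+J+1=8
(j₁±m₁, j₂±m₂, J±M) = (4,1,2,0,6,1)
P² = 11520/7
sum k=0..0:
  [0] +1/48 = 1/48
S = 1/48
C² = P²·S² = 5/7 ; C = +0.845154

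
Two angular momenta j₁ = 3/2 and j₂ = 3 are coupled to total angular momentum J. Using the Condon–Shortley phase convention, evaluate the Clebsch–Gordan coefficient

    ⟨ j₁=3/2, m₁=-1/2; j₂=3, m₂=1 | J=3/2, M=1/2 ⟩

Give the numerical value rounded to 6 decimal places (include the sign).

√[4·3!0!3!/7! · 1!2!4!2!2!1!] = √(192/35)
  +(−1)^2/∏(2,1,0,2,0,1)! = 1/4  (running 1/4)
⟨..|..⟩ = √(192/35)·(1/4) = +0.585540

+√(12/35) ≈ +0.585540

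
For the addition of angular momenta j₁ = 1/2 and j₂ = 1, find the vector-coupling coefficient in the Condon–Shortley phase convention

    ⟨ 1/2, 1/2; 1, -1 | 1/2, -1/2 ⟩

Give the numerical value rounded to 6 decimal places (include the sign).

j₁+j₂−J=1  J+j₁−j₂=0  J−j₁+j₂=1  j₁+j₂+J+1=3
(j₁±m₁, j₂±m₂, J±M) = (1,0,0,2,0,1)
P² = 2/3
sum k=0..0:
  [0] +1/1 = 1
S = 1
C² = P²·S² = 2/3 ; C = +0.816497

+√(2/3) = +0.816497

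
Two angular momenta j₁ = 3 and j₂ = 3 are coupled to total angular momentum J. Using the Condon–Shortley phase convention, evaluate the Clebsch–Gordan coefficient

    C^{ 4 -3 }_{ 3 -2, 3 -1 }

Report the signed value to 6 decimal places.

-0.301511

triangle: 2!*4!*4!/11! = 1152/39916800
(j±m)!: 1!*5!*2!*4!*1!*7! = 29030400
prefactor² = (2J+1)*Δ*N² = 82944/11
  k=1: −1/(1!*1!*4!*1!*0!*3!) = -1/144
  k=2: +1/(2!*0!*3!*0!*1!*4!) = 1/288
Σ = -1/288  ⇒  CG² = 82944/11*(-1/288)² = 1/11
CG = −√(1/11) = -0.301511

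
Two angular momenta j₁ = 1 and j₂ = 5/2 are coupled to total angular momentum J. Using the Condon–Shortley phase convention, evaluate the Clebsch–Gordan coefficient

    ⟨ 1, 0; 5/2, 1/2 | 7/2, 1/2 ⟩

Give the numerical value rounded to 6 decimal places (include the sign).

triangle: 0!·2!·5!/8! = 240/40320
(j±m)!: 1!·1!·3!·2!·4!·3! = 1728
prefactor² = (2J+1)·Δ·N² = 576/7
  k=0: +1/(0!·0!·1!·3!·1!·2!) = 1/12
Σ = 1/12  ⇒  CG² = 576/7·1/12² = 4/7
CG = +√(4/7) = +0.755929

+0.755929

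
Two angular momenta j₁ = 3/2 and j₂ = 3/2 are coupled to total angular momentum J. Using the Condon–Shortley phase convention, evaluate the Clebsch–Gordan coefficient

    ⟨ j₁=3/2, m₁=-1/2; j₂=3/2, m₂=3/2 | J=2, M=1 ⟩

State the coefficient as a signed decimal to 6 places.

−√(1/2) = -0.707107

√[5·1!2!2!/6! · 1!2!3!0!3!1!] = √(2)
  +(−1)^1/∏(1,0,1,2,1,0)! = -1/2  (running -1/2)
⟨..|..⟩ = √(2)·(-1/2) = -0.707107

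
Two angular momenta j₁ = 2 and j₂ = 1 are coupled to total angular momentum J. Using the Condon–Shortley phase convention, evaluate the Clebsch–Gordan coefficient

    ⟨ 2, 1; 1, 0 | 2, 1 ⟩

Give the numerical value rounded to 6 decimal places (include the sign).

+√(1/6) ≈ +0.408248

j₁+j₂−J=1  J+j₁−j₂=3  J−j₁+j₂=1  j₁+j₂+J+1=6
(j₁±m₁, j₂±m₂, J±M) = (3,1,1,1,3,1)
P² = 3/2
sum k=0..1:
  [0] +1/2 = 1/2
  [1] −1/6 = -1/6
S = 1/3
C² = P²·S² = 1/6 ; C = +0.408248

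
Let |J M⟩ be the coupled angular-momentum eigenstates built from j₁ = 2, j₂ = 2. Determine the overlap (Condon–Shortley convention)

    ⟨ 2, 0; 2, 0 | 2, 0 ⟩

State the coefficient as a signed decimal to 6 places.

√[5·2!2!2!/7! · 2!2!2!2!2!2!] = √(32/63)
  +(−1)^0/∏(0,2,2,2,0,0)! = 1/8  (running 1/8)
  +(−1)^1/∏(1,1,1,1,1,1)! = -1  (running -7/8)
  +(−1)^2/∏(2,0,0,0,2,2)! = 1/8  (running -3/4)
⟨..|..⟩ = √(32/63)·(-3/4) = -0.534522

-0.534522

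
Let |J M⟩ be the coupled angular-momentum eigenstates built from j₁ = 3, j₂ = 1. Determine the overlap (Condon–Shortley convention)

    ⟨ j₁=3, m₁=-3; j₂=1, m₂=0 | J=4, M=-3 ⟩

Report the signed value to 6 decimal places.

j₁+j₂−J=0  J+j₁−j₂=6  J−j₁+j₂=2  j₁+j₂+J+1=9
(j₁±m₁, j₂±m₂, J±M) = (0,6,1,1,1,7)
P² = 129600
sum k=0..0:
  [0] +1/720 = 1/720
S = 1/720
C² = P²·S² = 1/4 ; C = +0.500000

+0.500000  (= +√(1/4))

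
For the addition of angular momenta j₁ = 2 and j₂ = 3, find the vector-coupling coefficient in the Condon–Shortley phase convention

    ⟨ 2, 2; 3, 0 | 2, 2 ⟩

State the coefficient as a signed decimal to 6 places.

triangle: 3!×1!×3!/8! = 36/40320
(j±m)!: 4!×0!×3!×3!×4!×0! = 20736
prefactor² = (2J+1)×Δ×N² = 648/7
  k=0: +1/(0!×3!×0!×3!×1!×0!) = 1/36
Σ = 1/36  ⇒  CG² = 648/7×1/36² = 1/14
CG = +√(1/14) = +0.267261

+√(1/14) ≈ +0.267261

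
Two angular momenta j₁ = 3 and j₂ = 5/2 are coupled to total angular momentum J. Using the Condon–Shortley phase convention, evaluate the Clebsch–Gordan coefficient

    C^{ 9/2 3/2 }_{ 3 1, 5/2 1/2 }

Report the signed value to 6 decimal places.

+0.147122

j₁+j₂−J=1  J+j₁−j₂=5  J−j₁+j₂=4  j₁+j₂+J+1=11
(j₁±m₁, j₂±m₂, J±M) = (4,2,3,2,6,3)
P² = 138240/77
sum k=0..1:
  [0] +1/72 = 1/72
  [1] −1/96 = -1/96
S = 1/288
C² = P²·S² = 5/231 ; C = +0.147122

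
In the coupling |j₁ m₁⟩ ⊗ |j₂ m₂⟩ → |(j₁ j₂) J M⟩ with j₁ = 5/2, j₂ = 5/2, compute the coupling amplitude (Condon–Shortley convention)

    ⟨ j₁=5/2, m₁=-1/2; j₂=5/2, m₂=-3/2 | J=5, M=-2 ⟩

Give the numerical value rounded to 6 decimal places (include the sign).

+0.645497

j₁+j₂−J=0  J+j₁−j₂=5  J−j₁+j₂=5  j₁+j₂+J+1=11
(j₁±m₁, j₂±m₂, J±M) = (2,3,1,4,3,7)
P² = 34560
sum k=0..0:
  [0] +1/288 = 1/288
S = 1/288
C² = P²·S² = 5/12 ; C = +0.645497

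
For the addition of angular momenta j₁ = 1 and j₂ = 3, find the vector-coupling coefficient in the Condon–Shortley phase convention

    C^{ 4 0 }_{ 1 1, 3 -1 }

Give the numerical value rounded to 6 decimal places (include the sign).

+√(3/14) = +0.462910

j₁+j₂−J=0  J+j₁−j₂=2  J−j₁+j₂=6  j₁+j₂+J+1=9
(j₁±m₁, j₂±m₂, J±M) = (2,0,2,4,4,4)
P² = 13824/7
sum k=0..0:
  [0] +1/96 = 1/96
S = 1/96
C² = P²·S² = 3/14 ; C = +0.462910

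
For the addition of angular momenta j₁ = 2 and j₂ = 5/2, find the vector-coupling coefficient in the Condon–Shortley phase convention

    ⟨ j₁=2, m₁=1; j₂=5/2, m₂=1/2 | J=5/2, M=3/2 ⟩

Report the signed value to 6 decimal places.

−√(6/35) ≈ -0.414039

j₁+j₂−J=2  J+j₁−j₂=2  J−j₁+j₂=3  j₁+j₂+J+1=8
(j₁±m₁, j₂±m₂, J±M) = (3,1,3,2,4,1)
P² = 216/35
sum k=0..1:
  [0] +1/12 = 1/12
  [1] −1/4 = -1/4
S = -1/6
C² = P²·S² = 6/35 ; C = -0.414039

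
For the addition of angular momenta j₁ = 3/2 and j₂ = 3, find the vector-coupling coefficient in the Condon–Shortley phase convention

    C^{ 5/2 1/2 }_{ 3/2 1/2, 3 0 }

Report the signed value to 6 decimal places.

j₁+j₂−J=2  J+j₁−j₂=1  J−j₁+j₂=4  j₁+j₂+J+1=8
(j₁±m₁, j₂±m₂, J±M) = (2,1,3,3,3,2)
P² = 216/35
sum k=0..1:
  [0] +1/12 = 1/12
  [1] −1/4 = -1/4
S = -1/6
C² = P²·S² = 6/35 ; C = -0.414039

−√(6/35) ≈ -0.414039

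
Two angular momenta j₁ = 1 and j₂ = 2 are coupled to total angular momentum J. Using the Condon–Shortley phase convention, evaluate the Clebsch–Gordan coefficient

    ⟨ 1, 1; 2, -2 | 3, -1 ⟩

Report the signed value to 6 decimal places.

+√(1/15) ≈ +0.258199

j₁+j₂−J=0  J+j₁−j₂=2  J−j₁+j₂=4  j₁+j₂+J+1=7
(j₁±m₁, j₂±m₂, J±M) = (2,0,0,4,2,4)
P² = 768/5
sum k=0..0:
  [0] +1/48 = 1/48
S = 1/48
C² = P²·S² = 1/15 ; C = +0.258199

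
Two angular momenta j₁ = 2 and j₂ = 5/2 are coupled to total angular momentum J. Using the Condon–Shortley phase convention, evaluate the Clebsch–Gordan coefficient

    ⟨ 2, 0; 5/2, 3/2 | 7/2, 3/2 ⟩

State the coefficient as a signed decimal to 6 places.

√[8·1!3!4!/9! · 2!2!4!1!5!2!] = √(512/7)
  +(−1)^0/∏(0,1,2,4,1,0)! = 1/48  (running 1/48)
  +(−1)^1/∏(1,0,1,3,2,1)! = -1/12  (running -1/16)
⟨..|..⟩ = √(512/7)·(-1/16) = -0.534522

-0.534522  (= −√(2/7))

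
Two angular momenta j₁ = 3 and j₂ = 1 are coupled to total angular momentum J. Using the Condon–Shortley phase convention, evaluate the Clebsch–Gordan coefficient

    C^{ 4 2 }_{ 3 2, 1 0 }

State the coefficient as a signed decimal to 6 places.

j₁+j₂−J=0  J+j₁−j₂=6  J−j₁+j₂=2  j₁+j₂+J+1=9
(j₁±m₁, j₂±m₂, J±M) = (5,1,1,1,6,2)
P² = 43200/7
sum k=0..0:
  [0] +1/120 = 1/120
S = 1/120
C² = P²·S² = 3/7 ; C = +0.654654

+0.654654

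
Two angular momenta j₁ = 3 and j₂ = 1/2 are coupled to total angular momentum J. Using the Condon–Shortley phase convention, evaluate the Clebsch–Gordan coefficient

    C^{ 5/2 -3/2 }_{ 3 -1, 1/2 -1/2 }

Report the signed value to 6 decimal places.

triangle: 1!×5!×0!/7! = 120/5040
(j±m)!: 2!×4!×0!×1!×1!×4! = 1152
prefactor² = (2J+1)×Δ×N² = 1152/7
  k=0: +1/(0!×1!×4!×0!×1!×0!) = 1/24
Σ = 1/24  ⇒  CG² = 1152/7×1/24² = 2/7
CG = +√(2/7) = +0.534522

+0.534522  (= +√(2/7))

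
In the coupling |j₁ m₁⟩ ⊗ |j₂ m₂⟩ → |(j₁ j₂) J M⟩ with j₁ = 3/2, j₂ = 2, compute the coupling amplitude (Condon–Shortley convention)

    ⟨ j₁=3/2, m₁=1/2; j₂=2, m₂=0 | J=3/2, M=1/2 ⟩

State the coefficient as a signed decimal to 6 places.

−√(1/5) = -0.447214

triangle: 2!×1!×2!/6! = 4/720
(j±m)!: 2!×1!×2!×2!×2!×1! = 16
prefactor² = (2J+1)×Δ×N² = 16/45
  k=0: +1/(0!×2!×1!×2!×0!×0!) = 1/4
  k=1: −1/(1!×1!×0!×1!×1!×1!) = -1
Σ = -3/4  ⇒  CG² = 16/45×(-3/4)² = 1/5
CG = −√(1/5) = -0.447214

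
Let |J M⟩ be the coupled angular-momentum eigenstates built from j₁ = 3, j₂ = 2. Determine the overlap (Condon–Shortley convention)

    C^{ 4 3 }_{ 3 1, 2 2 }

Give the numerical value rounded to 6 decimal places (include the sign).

−√(1/2) = -0.707107

√[9·1!5!3!/10! · 4!2!4!0!7!1!] = √(10368)
  +(−1)^1/∏(1,0,1,3,4,0)! = -1/144  (running -1/144)
⟨..|..⟩ = √(10368)·(-1/144) = -0.707107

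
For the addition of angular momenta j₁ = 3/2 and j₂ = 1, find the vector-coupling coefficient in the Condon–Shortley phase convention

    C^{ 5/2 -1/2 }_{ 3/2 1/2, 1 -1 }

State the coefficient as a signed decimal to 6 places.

+√(3/10) = +0.547723

triangle: 0!×3!×2!/6! = 12/720
(j±m)!: 2!×1!×0!×2!×2!×3! = 48
prefactor² = (2J+1)×Δ×N² = 24/5
  k=0: +1/(0!×0!×1!×0!×2!×2!) = 1/4
Σ = 1/4  ⇒  CG² = 24/5×1/4² = 3/10
CG = +√(3/10) = +0.547723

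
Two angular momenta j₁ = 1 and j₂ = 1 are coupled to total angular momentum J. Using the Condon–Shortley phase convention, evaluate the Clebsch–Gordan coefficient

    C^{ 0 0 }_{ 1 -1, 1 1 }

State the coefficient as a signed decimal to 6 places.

√[1·2!0!0!/3! · 0!2!2!0!0!0!] = √(4/3)
  +(−1)^2/∏(2,0,0,0,0,0)! = 1/2  (running 1/2)
⟨..|..⟩ = √(4/3)·(1/2) = +0.577350

+0.577350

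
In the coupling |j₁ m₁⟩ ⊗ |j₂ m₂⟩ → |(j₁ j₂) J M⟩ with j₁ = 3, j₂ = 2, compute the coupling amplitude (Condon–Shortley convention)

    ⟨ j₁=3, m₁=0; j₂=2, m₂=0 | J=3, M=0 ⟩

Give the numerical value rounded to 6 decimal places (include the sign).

−√(4/15) ≈ -0.516398

√[7·2!4!2!/9! · 3!3!2!2!3!3!] = √(48/5)
  +(−1)^0/∏(0,2,3,2,1,0)! = 1/24  (running 1/24)
  +(−1)^1/∏(1,1,2,1,2,1)! = -1/4  (running -5/24)
  +(−1)^2/∏(2,0,1,0,3,2)! = 1/24  (running -1/6)
⟨..|..⟩ = √(48/5)·(-1/6) = -0.516398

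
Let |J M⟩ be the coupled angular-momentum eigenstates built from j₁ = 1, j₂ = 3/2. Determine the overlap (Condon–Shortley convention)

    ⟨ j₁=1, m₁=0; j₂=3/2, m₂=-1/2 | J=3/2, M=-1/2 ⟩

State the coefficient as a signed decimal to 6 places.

j₁+j₂−J=1  J+j₁−j₂=1  J−j₁+j₂=2  j₁+j₂+J+1=5
(j₁±m₁, j₂±m₂, J±M) = (1,1,1,2,1,2)
P² = 4/15
sum k=0..1:
  [0] +1/1 = 1
  [1] −1/2 = -1/2
S = 1/2
C² = P²·S² = 1/15 ; C = +0.258199

+0.258199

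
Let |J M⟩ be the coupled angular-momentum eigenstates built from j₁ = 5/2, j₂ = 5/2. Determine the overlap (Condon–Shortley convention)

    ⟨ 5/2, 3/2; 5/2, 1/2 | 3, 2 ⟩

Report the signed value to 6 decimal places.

-0.288675

j₁+j₂−J=2  J+j₁−j₂=3  J−j₁+j₂=3  j₁+j₂+J+1=9
(j₁±m₁, j₂±m₂, J±M) = (4,1,3,2,5,1)
P² = 48
sum k=0..1:
  [0] +1/24 = 1/24
  [1] −1/12 = -1/12
S = -1/24
C² = P²·S² = 1/12 ; C = -0.288675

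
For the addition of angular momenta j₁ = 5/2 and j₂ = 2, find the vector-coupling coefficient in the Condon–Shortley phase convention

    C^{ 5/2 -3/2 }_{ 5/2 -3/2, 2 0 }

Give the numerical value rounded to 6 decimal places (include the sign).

−√(1/70) ≈ -0.119523

j₁+j₂−J=2  J+j₁−j₂=3  J−j₁+j₂=2  j₁+j₂+J+1=8
(j₁±m₁, j₂±m₂, J±M) = (1,4,2,2,1,4)
P² = 288/35
sum k=1..2:
  [1] −1/6 = -1/6
  [2] +1/8 = 1/8
S = -1/24
C² = P²·S² = 1/70 ; C = -0.119523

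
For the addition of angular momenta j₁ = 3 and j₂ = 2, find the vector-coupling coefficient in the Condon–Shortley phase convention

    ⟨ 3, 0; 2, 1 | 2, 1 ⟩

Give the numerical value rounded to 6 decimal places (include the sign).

+0.534522  (= +√(2/7))

j₁+j₂−J=3  J+j₁−j₂=3  J−j₁+j₂=1  j₁+j₂+J+1=8
(j₁±m₁, j₂±m₂, J±M) = (3,3,3,1,3,1)
P² = 81/14
sum k=2..3:
  [2] +1/4 = 1/4
  [3] −1/36 = -1/36
S = 2/9
C² = P²·S² = 2/7 ; C = +0.534522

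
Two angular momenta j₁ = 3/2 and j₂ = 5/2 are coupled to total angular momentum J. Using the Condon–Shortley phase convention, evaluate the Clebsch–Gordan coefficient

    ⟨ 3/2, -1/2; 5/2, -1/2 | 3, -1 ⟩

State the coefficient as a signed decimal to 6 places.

-0.129099  (= −√(1/60))

√[7·1!2!4!/8! · 1!2!2!3!2!4!] = √(48/5)
  +(−1)^0/∏(0,1,2,2,0,2)! = 1/8  (running 1/8)
  +(−1)^1/∏(1,0,1,1,1,3)! = -1/6  (running -1/24)
⟨..|..⟩ = √(48/5)·(-1/24) = -0.129099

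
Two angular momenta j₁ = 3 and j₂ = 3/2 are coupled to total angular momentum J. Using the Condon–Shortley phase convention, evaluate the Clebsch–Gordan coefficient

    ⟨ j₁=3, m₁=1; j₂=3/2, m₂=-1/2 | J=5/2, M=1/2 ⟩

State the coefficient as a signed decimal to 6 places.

-0.119523

j₁+j₂−J=2  J+j₁−j₂=4  J−j₁+j₂=1  j₁+j₂+J+1=8
(j₁±m₁, j₂±m₂, J±M) = (4,2,1,2,3,2)
P² = 288/35
sum k=0..1:
  [0] +1/8 = 1/8
  [1] −1/6 = -1/6
S = -1/24
C² = P²·S² = 1/70 ; C = -0.119523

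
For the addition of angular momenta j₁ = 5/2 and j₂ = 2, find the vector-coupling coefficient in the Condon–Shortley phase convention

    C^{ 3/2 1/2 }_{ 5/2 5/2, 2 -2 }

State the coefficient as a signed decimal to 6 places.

+√(8/21) = +0.617213

√[4·3!2!1!/7! · 5!0!0!4!2!1!] = √(384/7)
  +(−1)^0/∏(0,3,0,0,2,1)! = 1/12  (running 1/12)
⟨..|..⟩ = √(384/7)·(1/12) = +0.617213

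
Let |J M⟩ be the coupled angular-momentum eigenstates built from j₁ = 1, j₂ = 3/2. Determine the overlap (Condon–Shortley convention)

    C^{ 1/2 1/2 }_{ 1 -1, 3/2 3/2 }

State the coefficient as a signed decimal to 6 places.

+0.707107

j₁+j₂−J=2  J+j₁−j₂=0  J−j₁+j₂=1  j₁+j₂+J+1=4
(j₁±m₁, j₂±m₂, J±M) = (0,2,3,0,1,0)
P² = 2
sum k=2..2:
  [2] +1/2 = 1/2
S = 1/2
C² = P²·S² = 1/2 ; C = +0.707107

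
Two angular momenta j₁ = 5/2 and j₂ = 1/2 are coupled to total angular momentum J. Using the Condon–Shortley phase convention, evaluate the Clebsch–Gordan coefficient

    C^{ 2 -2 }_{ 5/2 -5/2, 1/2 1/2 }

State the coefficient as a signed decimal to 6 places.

√[5·1!4!0!/6! · 0!5!1!0!0!4!] = √(480)
  +(−1)^1/∏(1,0,4,0,0,0)! = -1/24  (running -1/24)
⟨..|..⟩ = √(480)·(-1/24) = -0.912871

−√(5/6) = -0.912871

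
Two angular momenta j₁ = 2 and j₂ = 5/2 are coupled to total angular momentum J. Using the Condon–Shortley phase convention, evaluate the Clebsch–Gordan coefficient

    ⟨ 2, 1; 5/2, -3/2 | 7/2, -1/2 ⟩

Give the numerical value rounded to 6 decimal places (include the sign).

+√(121/315) ≈ +0.619780

triangle: 1!·3!·4!/9! = 144/362880
(j±m)!: 3!·1!·1!·4!·3!·4! = 20736
prefactor² = (2J+1)·Δ·N² = 2304/35
  k=0: +1/(0!·1!·1!·1!·2!·3!) = 1/12
  k=1: −1/(1!·0!·0!·0!·3!·4!) = -1/144
Σ = 11/144  ⇒  CG² = 2304/35·11/144² = 121/315
CG = +√(121/315) = +0.619780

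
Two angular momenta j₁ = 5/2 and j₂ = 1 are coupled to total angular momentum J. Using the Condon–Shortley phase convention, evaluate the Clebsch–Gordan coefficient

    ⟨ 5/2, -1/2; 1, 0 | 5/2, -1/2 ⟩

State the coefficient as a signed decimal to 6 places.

j₁+j₂−J=1  J+j₁−j₂=4  J−j₁+j₂=1  j₁+j₂+J+1=7
(j₁±m₁, j₂±m₂, J±M) = (2,3,1,1,2,3)
P² = 144/35
sum k=0..1:
  [0] +1/6 = 1/6
  [1] −1/4 = -1/4
S = -1/12
C² = P²·S² = 1/35 ; C = -0.169031

-0.169031  (= −√(1/35))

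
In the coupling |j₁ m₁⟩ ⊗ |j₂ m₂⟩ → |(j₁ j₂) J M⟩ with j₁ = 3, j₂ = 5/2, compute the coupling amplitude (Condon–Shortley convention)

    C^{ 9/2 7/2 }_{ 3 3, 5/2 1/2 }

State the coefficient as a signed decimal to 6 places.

+0.696311  (= +√(16/33))

triangle: 1!*5!*4!/11! = 2880/39916800
(j±m)!: 6!*0!*3!*2!*8!*1! = 348364800
prefactor² = (2J+1)*Δ*N² = 2764800/11
  k=0: +1/(0!*1!*0!*3!*5!*1!) = 1/720
Σ = 1/720  ⇒  CG² = 2764800/11*1/720² = 16/33
CG = +√(16/33) = +0.696311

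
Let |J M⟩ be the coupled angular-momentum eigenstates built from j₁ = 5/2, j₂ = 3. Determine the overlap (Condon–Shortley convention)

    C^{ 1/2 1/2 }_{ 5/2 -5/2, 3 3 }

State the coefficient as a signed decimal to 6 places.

j₁+j₂−J=5  J+j₁−j₂=0  J−j₁+j₂=1  j₁+j₂+J+1=7
(j₁±m₁, j₂±m₂, J±M) = (0,5,6,0,1,0)
P² = 28800/7
sum k=5..5:
  [5] −1/120 = -1/120
S = -1/120
C² = P²·S² = 2/7 ; C = -0.534522

−√(2/7) = -0.534522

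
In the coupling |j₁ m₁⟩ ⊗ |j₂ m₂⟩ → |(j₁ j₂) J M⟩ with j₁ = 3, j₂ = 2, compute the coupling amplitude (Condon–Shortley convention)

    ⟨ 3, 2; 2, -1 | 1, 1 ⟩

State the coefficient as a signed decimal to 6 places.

−√(2/7) ≈ -0.534522

triangle: 4!·2!·0!/7! = 48/5040
(j±m)!: 5!·1!·1!·3!·2!·0! = 1440
prefactor² = (2J+1)·Δ·N² = 288/7
  k=1: −1/(1!·3!·0!·0!·2!·0!) = -1/12
Σ = -1/12  ⇒  CG² = 288/7·(-1/12)² = 2/7
CG = −√(2/7) = -0.534522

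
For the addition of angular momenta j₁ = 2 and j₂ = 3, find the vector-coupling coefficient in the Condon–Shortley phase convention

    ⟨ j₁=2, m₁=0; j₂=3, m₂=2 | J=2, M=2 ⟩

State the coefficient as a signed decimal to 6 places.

triangle: 3!·1!·3!/8! = 36/40320
(j±m)!: 2!·2!·5!·1!·4!·0! = 11520
prefactor² = (2J+1)·Δ·N² = 360/7
  k=2: +1/(2!·1!·0!·3!·1!·0!) = 1/12
Σ = 1/12  ⇒  CG² = 360/7·1/12² = 5/14
CG = +√(5/14) = +0.597614

+0.597614  (= +√(5/14))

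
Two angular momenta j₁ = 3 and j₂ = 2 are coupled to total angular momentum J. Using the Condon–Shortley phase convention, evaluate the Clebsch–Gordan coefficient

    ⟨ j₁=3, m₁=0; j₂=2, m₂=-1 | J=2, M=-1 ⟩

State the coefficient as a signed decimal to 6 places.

-0.534522  (= −√(2/7))

triangle: 3!*3!*1!/8! = 36/40320
(j±m)!: 3!*3!*1!*3!*1!*3! = 1296
prefactor² = (2J+1)*Δ*N² = 81/14
  k=0: +1/(0!*3!*3!*1!*0!*0!) = 1/36
  k=1: −1/(1!*2!*2!*0!*1!*1!) = -1/4
Σ = -2/9  ⇒  CG² = 81/14*(-2/9)² = 2/7
CG = −√(2/7) = -0.534522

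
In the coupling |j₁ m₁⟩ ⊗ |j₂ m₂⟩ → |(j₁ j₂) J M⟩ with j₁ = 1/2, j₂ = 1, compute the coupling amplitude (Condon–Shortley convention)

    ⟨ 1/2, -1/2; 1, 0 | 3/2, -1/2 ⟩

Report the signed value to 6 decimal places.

√[4·0!1!2!/4! · 0!1!1!1!1!2!] = √(2/3)
  +(−1)^0/∏(0,0,1,1,0,1)! = 1  (running 1)
⟨..|..⟩ = √(2/3)·(1) = +0.816497

+√(2/3) = +0.816497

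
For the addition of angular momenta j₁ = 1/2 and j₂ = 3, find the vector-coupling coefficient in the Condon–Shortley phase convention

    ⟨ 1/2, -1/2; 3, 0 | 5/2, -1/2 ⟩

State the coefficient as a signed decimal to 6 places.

-0.654654

√[6·1!0!5!/7! · 0!1!3!3!2!3!] = √(432/7)
  +(−1)^1/∏(1,0,0,2,0,3)! = -1/12  (running -1/12)
⟨..|..⟩ = √(432/7)·(-1/12) = -0.654654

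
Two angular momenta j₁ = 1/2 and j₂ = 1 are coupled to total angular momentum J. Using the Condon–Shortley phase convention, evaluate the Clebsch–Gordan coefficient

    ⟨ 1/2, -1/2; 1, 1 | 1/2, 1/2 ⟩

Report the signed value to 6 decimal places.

−√(2/3) ≈ -0.816497

√[2·1!0!1!/3! · 0!1!2!0!1!0!] = √(2/3)
  +(−1)^1/∏(1,0,0,1,0,0)! = -1  (running -1)
⟨..|..⟩ = √(2/3)·(-1) = -0.816497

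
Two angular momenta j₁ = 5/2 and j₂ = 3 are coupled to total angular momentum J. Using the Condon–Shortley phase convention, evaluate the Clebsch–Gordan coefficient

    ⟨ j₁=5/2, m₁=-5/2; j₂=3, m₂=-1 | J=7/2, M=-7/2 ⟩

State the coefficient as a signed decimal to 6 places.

j₁+j₂−J=2  J+j₁−j₂=3  J−j₁+j₂=4  j₁+j₂+J+1=10
(j₁±m₁, j₂±m₂, J±M) = (0,5,2,4,0,7)
P² = 18432
sum k=2..2:
  [2] +1/288 = 1/288
S = 1/288
C² = P²·S² = 2/9 ; C = +0.471405

+√(2/9) ≈ +0.471405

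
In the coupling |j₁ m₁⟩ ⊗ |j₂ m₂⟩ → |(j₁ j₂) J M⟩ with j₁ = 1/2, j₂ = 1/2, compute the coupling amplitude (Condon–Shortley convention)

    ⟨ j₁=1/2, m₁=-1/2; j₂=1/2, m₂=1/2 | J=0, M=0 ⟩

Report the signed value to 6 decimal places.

-0.707107

j₁+j₂−J=1  J+j₁−j₂=0  J−j₁+j₂=0  j₁+j₂+J+1=2
(j₁±m₁, j₂±m₂, J±M) = (0,1,1,0,0,0)
P² = 1/2
sum k=1..1:
  [1] −1/1 = -1
S = -1
C² = P²·S² = 1/2 ; C = -0.707107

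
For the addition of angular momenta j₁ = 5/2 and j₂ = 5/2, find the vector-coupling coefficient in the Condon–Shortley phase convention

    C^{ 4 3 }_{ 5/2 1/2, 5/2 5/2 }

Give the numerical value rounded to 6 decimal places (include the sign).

√[9·1!4!4!/10! · 3!2!5!0!7!1!] = √(10368)
  +(−1)^1/∏(1,0,1,4,3,0)! = -1/144  (running -1/144)
⟨..|..⟩ = √(10368)·(-1/144) = -0.707107

−√(1/2) ≈ -0.707107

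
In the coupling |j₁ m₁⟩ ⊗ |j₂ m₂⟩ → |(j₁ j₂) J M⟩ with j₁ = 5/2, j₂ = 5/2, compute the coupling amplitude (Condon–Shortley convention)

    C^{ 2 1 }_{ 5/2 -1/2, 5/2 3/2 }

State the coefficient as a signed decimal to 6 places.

triangle: 3!*2!*2!/8! = 24/40320
(j±m)!: 2!*3!*4!*1!*3!*1! = 1728
prefactor² = (2J+1)*Δ*N² = 36/7
  k=2: +1/(2!*1!*1!*2!*1!*0!) = 1/4
  k=3: −1/(3!*0!*0!*1!*2!*1!) = -1/12
Σ = 1/6  ⇒  CG² = 36/7*1/6² = 1/7
CG = +√(1/7) = +0.377964

+√(1/7) ≈ +0.377964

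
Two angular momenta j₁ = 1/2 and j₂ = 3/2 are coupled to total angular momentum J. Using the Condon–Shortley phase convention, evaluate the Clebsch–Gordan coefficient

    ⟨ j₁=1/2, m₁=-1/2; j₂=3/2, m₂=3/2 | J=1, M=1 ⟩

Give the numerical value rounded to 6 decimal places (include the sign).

-0.866025  (= −√(3/4))

√[3·1!0!2!/4! · 0!1!3!0!2!0!] = √(3)
  +(−1)^1/∏(1,0,0,2,0,0)! = -1/2  (running -1/2)
⟨..|..⟩ = √(3)·(-1/2) = -0.866025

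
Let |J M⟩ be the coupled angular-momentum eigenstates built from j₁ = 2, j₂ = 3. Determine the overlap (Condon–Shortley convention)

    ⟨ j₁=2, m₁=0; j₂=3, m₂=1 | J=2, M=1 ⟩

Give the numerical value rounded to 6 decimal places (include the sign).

+0.377964

j₁+j₂−J=3  J+j₁−j₂=1  J−j₁+j₂=3  j₁+j₂+J+1=8
(j₁±m₁, j₂±m₂, J±M) = (2,2,4,2,3,1)
P² = 36/7
sum k=1..2:
  [1] −1/12 = -1/12
  [2] +1/4 = 1/4
S = 1/6
C² = P²·S² = 1/7 ; C = +0.377964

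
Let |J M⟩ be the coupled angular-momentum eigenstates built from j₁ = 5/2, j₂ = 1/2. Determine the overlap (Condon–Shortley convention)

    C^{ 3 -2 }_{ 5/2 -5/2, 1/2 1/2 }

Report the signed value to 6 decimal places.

triangle: 0!×5!×1!/7! = 120/5040
(j±m)!: 0!×5!×1!×0!×1!×5! = 14400
prefactor² = (2J+1)×Δ×N² = 2400
  k=0: +1/(0!×0!×5!×1!×0!×0!) = 1/120
Σ = 1/120  ⇒  CG² = 2400×1/120² = 1/6
CG = +√(1/6) = +0.408248

+0.408248  (= +√(1/6))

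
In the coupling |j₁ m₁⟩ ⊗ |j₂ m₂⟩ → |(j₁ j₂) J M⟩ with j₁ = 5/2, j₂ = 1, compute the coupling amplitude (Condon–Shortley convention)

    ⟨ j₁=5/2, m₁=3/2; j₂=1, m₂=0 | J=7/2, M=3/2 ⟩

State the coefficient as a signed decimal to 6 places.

+0.690066  (= +√(10/21))

triangle: 0!*5!*2!/8! = 240/40320
(j±m)!: 4!*1!*1!*1!*5!*2! = 5760
prefactor² = (2J+1)*Δ*N² = 1920/7
  k=0: +1/(0!*0!*1!*1!*4!*1!) = 1/24
Σ = 1/24  ⇒  CG² = 1920/7*1/24² = 10/21
CG = +√(10/21) = +0.690066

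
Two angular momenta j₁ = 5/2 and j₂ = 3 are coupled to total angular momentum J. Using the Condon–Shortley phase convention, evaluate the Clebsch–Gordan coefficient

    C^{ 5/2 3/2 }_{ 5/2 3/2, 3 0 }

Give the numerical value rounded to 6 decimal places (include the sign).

−√(7/30) ≈ -0.483046

√[6·3!2!3!/9! · 4!1!3!3!4!1!] = √(864/35)
  +(−1)^0/∏(0,3,1,3,1,0)! = 1/36  (running 1/36)
  +(−1)^1/∏(1,2,0,2,2,1)! = -1/8  (running -7/72)
⟨..|..⟩ = √(864/35)·(-7/72) = -0.483046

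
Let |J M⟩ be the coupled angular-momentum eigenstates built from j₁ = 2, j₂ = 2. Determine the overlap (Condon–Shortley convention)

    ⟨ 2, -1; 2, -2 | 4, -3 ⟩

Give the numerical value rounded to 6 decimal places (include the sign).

+0.707107

triangle: 0!*4!*4!/9! = 576/362880
(j±m)!: 1!*3!*0!*4!*1!*7! = 725760
prefactor² = (2J+1)*Δ*N² = 10368
  k=0: +1/(0!*0!*3!*0!*1!*4!) = 1/144
Σ = 1/144  ⇒  CG² = 10368*1/144² = 1/2
CG = +√(1/2) = +0.707107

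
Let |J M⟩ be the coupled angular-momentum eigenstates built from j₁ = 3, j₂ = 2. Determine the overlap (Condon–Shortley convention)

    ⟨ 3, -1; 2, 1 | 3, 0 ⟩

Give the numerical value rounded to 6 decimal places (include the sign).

j₁+j₂−J=2  J+j₁−j₂=4  J−j₁+j₂=2  j₁+j₂+J+1=9
(j₁±m₁, j₂±m₂, J±M) = (2,4,3,1,3,3)
P² = 96/5
sum k=1..2:
  [1] −1/12 = -1/12
  [2] +1/8 = 1/8
S = 1/24
C² = P²·S² = 1/30 ; C = +0.182574

+√(1/30) ≈ +0.182574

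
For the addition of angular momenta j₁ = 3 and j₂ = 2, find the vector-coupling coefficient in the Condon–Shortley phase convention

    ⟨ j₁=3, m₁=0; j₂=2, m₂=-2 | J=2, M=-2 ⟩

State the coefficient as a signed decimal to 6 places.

j₁+j₂−J=3  J+j₁−j₂=3  J−j₁+j₂=1  j₁+j₂+J+1=8
(j₁±m₁, j₂±m₂, J±M) = (3,3,0,4,0,4)
P² = 648/7
sum k=0..0:
  [0] +1/36 = 1/36
S = 1/36
C² = P²·S² = 1/14 ; C = +0.267261

+√(1/14) ≈ +0.267261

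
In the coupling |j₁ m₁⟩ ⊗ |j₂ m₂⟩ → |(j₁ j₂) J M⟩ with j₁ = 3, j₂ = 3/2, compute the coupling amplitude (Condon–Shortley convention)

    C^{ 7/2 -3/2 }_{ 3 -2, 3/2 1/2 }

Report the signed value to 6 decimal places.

−√(3/7) ≈ -0.654654

√[8·1!5!2!/9! · 1!5!2!1!2!5!] = √(6400/21)
  +(−1)^0/∏(0,1,5,2,0,0)! = 1/240  (running 1/240)
  +(−1)^1/∏(1,0,4,1,1,1)! = -1/24  (running -3/80)
⟨..|..⟩ = √(6400/21)·(-3/80) = -0.654654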